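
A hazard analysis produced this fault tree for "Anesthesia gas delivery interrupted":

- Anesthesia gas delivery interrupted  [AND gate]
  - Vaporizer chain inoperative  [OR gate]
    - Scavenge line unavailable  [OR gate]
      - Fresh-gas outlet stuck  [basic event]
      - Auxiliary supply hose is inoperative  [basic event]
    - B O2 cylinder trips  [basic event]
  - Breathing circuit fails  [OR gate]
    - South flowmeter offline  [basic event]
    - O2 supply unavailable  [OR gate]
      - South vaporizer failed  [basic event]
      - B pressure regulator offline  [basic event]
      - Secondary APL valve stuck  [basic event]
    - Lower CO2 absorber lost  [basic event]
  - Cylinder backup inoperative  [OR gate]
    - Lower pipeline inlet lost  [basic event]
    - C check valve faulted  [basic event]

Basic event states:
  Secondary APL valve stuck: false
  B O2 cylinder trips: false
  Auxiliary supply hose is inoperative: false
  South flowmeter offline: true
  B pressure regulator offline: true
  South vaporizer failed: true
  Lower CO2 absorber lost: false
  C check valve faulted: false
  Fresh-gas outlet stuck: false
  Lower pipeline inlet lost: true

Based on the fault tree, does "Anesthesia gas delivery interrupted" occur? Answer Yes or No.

No

Scavenge line unavailable [OR]: Fresh-gas outlet stuck=not, Auxiliary supply hose is inoperative=not → no input occurs → does not occur.
Vaporizer chain inoperative [OR]: Scavenge line unavailable=not, B O2 cylinder trips=not → no input occurs → does not occur.
O2 supply unavailable [OR]: South vaporizer failed=occurs, B pressure regulator offline=occurs, Secondary APL valve stuck=not → at least one input occurs → occurs.
Breathing circuit fails [OR]: South flowmeter offline=occurs, O2 supply unavailable=occurs, Lower CO2 absorber lost=not → at least one input occurs → occurs.
Cylinder backup inoperative [OR]: Lower pipeline inlet lost=occurs, C check valve faulted=not → at least one input occurs → occurs.
Anesthesia gas delivery interrupted [AND]: Vaporizer chain inoperative=not, Breathing circuit fails=occurs, Cylinder backup inoperative=occurs → not all inputs occur → does not occur.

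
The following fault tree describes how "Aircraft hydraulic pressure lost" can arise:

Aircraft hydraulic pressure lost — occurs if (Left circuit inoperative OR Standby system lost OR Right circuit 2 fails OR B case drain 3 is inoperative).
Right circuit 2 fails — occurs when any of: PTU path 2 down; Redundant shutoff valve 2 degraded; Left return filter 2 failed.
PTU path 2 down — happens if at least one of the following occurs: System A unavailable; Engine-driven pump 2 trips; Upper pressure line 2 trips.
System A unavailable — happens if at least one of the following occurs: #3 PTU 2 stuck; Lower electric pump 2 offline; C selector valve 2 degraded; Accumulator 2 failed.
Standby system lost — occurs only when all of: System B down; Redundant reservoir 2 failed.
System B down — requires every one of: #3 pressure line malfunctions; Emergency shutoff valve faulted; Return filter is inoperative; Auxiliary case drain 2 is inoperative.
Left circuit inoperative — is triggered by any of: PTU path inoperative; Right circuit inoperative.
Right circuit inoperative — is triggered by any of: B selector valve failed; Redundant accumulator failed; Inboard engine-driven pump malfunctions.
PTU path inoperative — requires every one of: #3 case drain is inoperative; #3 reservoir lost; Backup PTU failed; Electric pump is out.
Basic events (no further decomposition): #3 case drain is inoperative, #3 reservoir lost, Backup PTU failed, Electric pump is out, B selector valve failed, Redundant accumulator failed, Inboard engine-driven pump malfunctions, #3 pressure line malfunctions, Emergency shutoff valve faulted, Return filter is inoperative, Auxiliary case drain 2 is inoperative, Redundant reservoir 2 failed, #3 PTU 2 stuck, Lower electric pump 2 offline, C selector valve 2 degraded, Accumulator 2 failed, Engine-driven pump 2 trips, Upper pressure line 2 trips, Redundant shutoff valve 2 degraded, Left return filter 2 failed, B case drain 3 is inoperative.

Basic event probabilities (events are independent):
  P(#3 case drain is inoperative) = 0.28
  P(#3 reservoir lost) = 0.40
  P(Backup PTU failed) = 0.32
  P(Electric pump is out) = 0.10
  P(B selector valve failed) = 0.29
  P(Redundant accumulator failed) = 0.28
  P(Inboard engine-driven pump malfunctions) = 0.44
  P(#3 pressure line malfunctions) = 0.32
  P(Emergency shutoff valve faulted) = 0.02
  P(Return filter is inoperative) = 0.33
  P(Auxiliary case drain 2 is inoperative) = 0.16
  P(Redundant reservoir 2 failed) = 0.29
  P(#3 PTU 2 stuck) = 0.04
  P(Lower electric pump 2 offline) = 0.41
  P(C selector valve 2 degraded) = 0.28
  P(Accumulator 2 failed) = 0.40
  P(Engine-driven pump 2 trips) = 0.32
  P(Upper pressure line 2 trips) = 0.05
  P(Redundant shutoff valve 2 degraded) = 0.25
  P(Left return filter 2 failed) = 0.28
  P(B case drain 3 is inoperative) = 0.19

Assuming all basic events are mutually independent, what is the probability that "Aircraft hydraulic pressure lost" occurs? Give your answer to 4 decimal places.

P(PTU path inoperative) [AND] = 0.28 × 0.40 × 0.32 × 0.10 = 0.003584
P(Right circuit inoperative) [OR] = 1 − (1−0.29) × (1−0.28) × (1−0.44) = 0.713728
P(Left circuit inoperative) [OR] = 1 − (1−0.003584) × (1−0.713728) = 0.714754
P(System B down) [AND] = 0.32 × 0.02 × 0.33 × 0.16 = 0.000338
P(Standby system lost) [AND] = 0.000338 × 0.29 = 0.000098
P(System A unavailable) [OR] = 1 − (1−0.04) × (1−0.41) × (1−0.28) × (1−0.40) = 0.755315
P(PTU path 2 down) [OR] = 1 − (1−0.755315) × (1−0.32) × (1−0.05) = 0.841933
P(Right circuit 2 fails) [OR] = 1 − (1−0.841933) × (1−0.25) × (1−0.28) = 0.914644
P(Aircraft hydraulic pressure lost) [OR] = 1 − (1−0.714754) × (1−0.000098) × (1−0.914644) × (1−0.19) = 0.980280
Rounded to 4 decimal places: P(Aircraft hydraulic pressure lost) ≈ 0.9803.

0.9803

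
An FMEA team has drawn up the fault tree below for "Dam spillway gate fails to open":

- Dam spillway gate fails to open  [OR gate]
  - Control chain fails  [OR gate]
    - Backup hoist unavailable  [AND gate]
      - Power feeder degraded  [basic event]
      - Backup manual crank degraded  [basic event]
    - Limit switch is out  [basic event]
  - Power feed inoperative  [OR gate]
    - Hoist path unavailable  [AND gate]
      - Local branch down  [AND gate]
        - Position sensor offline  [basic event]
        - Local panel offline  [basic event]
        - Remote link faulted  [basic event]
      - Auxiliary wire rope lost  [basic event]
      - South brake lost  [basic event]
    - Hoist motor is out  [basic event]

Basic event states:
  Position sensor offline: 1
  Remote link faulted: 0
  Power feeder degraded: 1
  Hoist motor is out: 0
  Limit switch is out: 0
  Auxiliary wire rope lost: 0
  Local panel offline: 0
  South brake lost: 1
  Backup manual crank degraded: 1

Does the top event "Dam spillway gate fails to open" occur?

Backup hoist unavailable [AND]: Power feeder degraded=occurs, Backup manual crank degraded=occurs → all inputs occur → occurs.
Control chain fails [OR]: Backup hoist unavailable=occurs, Limit switch is out=not → at least one input occurs → occurs.
Local branch down [AND]: Position sensor offline=occurs, Local panel offline=not, Remote link faulted=not → not all inputs occur → does not occur.
Hoist path unavailable [AND]: Local branch down=not, Auxiliary wire rope lost=not, South brake lost=occurs → not all inputs occur → does not occur.
Power feed inoperative [OR]: Hoist path unavailable=not, Hoist motor is out=not → no input occurs → does not occur.
Dam spillway gate fails to open [OR]: Control chain fails=occurs, Power feed inoperative=not → at least one input occurs → occurs.

Yes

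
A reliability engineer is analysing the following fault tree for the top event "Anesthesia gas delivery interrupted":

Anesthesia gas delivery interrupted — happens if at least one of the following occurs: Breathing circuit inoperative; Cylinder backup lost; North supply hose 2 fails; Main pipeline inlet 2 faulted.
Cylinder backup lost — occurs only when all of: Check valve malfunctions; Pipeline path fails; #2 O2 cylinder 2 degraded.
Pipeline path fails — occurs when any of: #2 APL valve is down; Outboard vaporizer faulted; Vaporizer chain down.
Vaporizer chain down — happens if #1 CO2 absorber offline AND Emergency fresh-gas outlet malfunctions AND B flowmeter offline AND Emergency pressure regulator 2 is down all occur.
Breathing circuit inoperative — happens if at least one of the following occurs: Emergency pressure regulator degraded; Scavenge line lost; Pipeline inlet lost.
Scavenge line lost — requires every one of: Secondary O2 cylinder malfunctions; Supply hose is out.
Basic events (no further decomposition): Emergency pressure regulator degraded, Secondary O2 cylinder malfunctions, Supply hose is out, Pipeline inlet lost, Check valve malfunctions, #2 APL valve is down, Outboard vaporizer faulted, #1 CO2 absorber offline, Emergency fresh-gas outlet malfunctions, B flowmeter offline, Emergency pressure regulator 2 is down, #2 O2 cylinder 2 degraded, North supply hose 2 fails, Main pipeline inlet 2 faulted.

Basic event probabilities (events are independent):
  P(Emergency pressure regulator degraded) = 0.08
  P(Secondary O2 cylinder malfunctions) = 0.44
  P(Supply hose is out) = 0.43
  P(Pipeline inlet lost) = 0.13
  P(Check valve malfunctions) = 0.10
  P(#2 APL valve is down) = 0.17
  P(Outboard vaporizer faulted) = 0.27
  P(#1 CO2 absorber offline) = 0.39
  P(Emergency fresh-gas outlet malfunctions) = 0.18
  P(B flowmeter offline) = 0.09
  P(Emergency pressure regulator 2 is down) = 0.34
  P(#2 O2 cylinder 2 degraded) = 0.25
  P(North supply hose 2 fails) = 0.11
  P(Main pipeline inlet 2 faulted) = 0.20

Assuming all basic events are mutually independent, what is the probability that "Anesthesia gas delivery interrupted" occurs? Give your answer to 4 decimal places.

P(Scavenge line lost) [AND] = 0.44 × 0.43 = 0.189200
P(Breathing circuit inoperative) [OR] = 1 − (1−0.08) × (1−0.189200) × (1−0.13) = 0.351036
P(Vaporizer chain down) [AND] = 0.39 × 0.18 × 0.09 × 0.34 = 0.002148
P(Pipeline path fails) [OR] = 1 − (1−0.17) × (1−0.27) × (1−0.002148) = 0.395401
P(Cylinder backup lost) [AND] = 0.10 × 0.395401 × 0.25 = 0.009885
P(Anesthesia gas delivery interrupted) [OR] = 1 − (1−0.351036) × (1−0.009885) × (1−0.11) × (1−0.20) = 0.542505
Rounded to 4 decimal places: P(Anesthesia gas delivery interrupted) ≈ 0.5425.

0.5425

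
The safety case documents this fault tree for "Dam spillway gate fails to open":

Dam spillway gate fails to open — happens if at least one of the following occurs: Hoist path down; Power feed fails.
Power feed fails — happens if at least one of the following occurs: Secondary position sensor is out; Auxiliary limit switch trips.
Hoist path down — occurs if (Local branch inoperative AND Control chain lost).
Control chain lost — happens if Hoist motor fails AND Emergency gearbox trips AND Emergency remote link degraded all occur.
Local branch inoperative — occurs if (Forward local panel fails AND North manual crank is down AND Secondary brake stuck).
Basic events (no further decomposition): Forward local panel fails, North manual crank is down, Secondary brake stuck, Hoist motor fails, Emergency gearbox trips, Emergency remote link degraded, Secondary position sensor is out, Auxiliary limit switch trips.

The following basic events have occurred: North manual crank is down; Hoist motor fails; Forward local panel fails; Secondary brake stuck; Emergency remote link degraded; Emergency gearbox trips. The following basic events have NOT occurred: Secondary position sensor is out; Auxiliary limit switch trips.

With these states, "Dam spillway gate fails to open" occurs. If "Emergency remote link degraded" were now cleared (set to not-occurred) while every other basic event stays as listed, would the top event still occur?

No

Counterfactual: set "Emergency remote link degraded" to not occurred.
Local branch inoperative [AND]: Forward local panel fails=occurs, North manual crank is down=occurs, Secondary brake stuck=occurs → all inputs occur → occurs.
Control chain lost [AND]: Hoist motor fails=occurs, Emergency gearbox trips=occurs, Emergency remote link degraded=not → not all inputs occur → does not occur.
Hoist path down [AND]: Local branch inoperative=occurs, Control chain lost=not → not all inputs occur → does not occur.
Power feed fails [OR]: Secondary position sensor is out=not, Auxiliary limit switch trips=not → no input occurs → does not occur.
Dam spillway gate fails to open [OR]: Hoist path down=not, Power feed fails=not → no input occurs → does not occur.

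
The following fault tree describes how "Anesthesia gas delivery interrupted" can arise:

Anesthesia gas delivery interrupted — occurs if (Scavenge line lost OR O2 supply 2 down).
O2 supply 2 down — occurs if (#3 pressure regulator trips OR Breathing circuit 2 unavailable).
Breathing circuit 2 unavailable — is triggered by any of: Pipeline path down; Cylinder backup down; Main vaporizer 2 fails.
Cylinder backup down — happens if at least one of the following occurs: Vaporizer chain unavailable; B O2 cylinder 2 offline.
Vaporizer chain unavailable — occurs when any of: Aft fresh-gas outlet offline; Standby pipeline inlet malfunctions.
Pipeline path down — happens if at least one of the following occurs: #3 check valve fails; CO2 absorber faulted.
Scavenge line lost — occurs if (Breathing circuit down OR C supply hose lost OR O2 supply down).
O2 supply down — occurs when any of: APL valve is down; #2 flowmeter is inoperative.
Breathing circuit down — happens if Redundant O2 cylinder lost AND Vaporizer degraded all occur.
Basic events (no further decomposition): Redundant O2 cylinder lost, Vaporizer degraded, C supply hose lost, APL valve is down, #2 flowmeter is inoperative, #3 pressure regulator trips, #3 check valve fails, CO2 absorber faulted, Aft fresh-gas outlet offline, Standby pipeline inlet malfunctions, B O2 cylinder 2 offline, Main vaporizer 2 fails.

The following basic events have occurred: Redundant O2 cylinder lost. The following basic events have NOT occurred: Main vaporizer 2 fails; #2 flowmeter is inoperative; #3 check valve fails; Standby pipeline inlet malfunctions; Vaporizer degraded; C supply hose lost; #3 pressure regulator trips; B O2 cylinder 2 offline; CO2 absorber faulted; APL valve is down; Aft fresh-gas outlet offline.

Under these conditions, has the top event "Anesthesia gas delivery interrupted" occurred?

Breathing circuit down [AND]: Redundant O2 cylinder lost=occurs, Vaporizer degraded=not → not all inputs occur → does not occur.
O2 supply down [OR]: APL valve is down=not, #2 flowmeter is inoperative=not → no input occurs → does not occur.
Scavenge line lost [OR]: Breathing circuit down=not, C supply hose lost=not, O2 supply down=not → no input occurs → does not occur.
Pipeline path down [OR]: #3 check valve fails=not, CO2 absorber faulted=not → no input occurs → does not occur.
Vaporizer chain unavailable [OR]: Aft fresh-gas outlet offline=not, Standby pipeline inlet malfunctions=not → no input occurs → does not occur.
Cylinder backup down [OR]: Vaporizer chain unavailable=not, B O2 cylinder 2 offline=not → no input occurs → does not occur.
Breathing circuit 2 unavailable [OR]: Pipeline path down=not, Cylinder backup down=not, Main vaporizer 2 fails=not → no input occurs → does not occur.
O2 supply 2 down [OR]: #3 pressure regulator trips=not, Breathing circuit 2 unavailable=not → no input occurs → does not occur.
Anesthesia gas delivery interrupted [OR]: Scavenge line lost=not, O2 supply 2 down=not → no input occurs → does not occur.

No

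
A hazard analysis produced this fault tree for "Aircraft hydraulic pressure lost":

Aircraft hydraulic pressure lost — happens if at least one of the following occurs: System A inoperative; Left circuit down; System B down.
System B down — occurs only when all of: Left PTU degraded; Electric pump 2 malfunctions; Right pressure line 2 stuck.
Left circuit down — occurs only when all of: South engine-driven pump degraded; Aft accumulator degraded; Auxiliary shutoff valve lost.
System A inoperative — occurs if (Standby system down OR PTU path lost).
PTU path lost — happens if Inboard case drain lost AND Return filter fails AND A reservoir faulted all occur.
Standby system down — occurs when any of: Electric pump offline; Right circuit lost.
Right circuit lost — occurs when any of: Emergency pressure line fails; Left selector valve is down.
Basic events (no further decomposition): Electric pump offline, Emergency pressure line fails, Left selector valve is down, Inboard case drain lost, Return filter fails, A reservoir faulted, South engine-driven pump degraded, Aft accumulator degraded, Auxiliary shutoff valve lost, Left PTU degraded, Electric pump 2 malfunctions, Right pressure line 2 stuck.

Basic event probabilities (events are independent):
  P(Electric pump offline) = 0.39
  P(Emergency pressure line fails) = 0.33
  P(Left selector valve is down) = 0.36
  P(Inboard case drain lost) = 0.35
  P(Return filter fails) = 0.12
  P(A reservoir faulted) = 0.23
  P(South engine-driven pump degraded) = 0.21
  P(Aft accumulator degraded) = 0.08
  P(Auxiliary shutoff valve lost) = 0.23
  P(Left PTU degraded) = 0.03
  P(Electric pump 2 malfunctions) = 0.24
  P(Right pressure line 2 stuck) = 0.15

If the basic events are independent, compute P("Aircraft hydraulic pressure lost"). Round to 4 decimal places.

P(Right circuit lost) [OR] = 1 − (1−0.33) × (1−0.36) = 0.571200
P(Standby system down) [OR] = 1 − (1−0.39) × (1−0.571200) = 0.738432
P(PTU path lost) [AND] = 0.35 × 0.12 × 0.23 = 0.009660
P(System A inoperative) [OR] = 1 − (1−0.738432) × (1−0.009660) = 0.740959
P(Left circuit down) [AND] = 0.21 × 0.08 × 0.23 = 0.003864
P(System B down) [AND] = 0.03 × 0.24 × 0.15 = 0.001080
P(Aircraft hydraulic pressure lost) [OR] = 1 − (1−0.740959) × (1−0.003864) × (1−0.001080) = 0.742239
Rounded to 4 decimal places: P(Aircraft hydraulic pressure lost) ≈ 0.7422.

0.7422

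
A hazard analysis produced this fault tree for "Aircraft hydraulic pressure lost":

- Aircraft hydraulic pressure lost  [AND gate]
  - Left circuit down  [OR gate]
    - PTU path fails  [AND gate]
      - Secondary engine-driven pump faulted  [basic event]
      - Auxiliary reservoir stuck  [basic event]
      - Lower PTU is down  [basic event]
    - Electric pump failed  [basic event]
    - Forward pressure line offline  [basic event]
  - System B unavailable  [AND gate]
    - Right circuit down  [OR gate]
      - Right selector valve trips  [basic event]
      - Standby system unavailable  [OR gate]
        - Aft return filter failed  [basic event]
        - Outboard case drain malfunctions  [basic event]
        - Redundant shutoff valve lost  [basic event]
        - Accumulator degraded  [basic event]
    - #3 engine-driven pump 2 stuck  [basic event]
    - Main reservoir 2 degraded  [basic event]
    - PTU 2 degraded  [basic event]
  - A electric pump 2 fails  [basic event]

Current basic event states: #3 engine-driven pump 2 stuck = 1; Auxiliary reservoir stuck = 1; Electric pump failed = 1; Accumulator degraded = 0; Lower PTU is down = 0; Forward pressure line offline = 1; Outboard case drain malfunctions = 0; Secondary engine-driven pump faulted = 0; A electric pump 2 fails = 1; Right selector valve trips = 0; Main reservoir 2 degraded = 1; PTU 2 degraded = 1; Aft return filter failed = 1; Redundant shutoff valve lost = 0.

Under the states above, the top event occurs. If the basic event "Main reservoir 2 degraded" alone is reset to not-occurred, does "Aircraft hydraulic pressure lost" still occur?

Counterfactual: set "Main reservoir 2 degraded" to not occurred.
PTU path fails [AND]: Secondary engine-driven pump faulted=not, Auxiliary reservoir stuck=occurs, Lower PTU is down=not → not all inputs occur → does not occur.
Left circuit down [OR]: PTU path fails=not, Electric pump failed=occurs, Forward pressure line offline=occurs → at least one input occurs → occurs.
Standby system unavailable [OR]: Aft return filter failed=occurs, Outboard case drain malfunctions=not, Redundant shutoff valve lost=not, Accumulator degraded=not → at least one input occurs → occurs.
Right circuit down [OR]: Right selector valve trips=not, Standby system unavailable=occurs → at least one input occurs → occurs.
System B unavailable [AND]: Right circuit down=occurs, #3 engine-driven pump 2 stuck=occurs, Main reservoir 2 degraded=not, PTU 2 degraded=occurs → not all inputs occur → does not occur.
Aircraft hydraulic pressure lost [AND]: Left circuit down=occurs, System B unavailable=not, A electric pump 2 fails=occurs → not all inputs occur → does not occur.

No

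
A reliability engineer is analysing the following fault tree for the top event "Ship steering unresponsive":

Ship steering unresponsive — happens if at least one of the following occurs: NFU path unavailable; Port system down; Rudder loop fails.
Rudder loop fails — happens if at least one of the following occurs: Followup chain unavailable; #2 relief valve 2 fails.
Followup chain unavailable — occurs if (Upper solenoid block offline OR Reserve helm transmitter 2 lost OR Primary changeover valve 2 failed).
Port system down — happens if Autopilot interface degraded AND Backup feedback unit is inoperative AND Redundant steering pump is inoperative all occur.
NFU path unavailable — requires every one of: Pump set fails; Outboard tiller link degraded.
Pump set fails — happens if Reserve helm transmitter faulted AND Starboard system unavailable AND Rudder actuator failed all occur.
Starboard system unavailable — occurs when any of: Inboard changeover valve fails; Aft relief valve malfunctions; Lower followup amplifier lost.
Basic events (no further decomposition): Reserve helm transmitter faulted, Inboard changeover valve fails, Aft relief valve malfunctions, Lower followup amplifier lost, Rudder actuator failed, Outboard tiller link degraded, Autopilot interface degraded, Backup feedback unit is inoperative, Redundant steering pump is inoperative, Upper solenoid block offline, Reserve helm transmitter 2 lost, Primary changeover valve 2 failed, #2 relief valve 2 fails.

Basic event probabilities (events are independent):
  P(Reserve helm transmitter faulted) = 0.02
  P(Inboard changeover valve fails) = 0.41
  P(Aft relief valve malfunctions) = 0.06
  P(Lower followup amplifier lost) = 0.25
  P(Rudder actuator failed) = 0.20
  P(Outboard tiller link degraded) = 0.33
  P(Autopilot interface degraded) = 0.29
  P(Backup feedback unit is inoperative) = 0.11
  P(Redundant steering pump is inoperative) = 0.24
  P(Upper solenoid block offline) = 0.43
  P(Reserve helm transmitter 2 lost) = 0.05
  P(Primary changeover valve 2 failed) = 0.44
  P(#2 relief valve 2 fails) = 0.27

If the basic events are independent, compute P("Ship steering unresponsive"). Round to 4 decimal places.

0.7805

P(Starboard system unavailable) [OR] = 1 − (1−0.41) × (1−0.06) × (1−0.25) = 0.584050
P(Pump set fails) [AND] = 0.02 × 0.584050 × 0.20 = 0.002336
P(NFU path unavailable) [AND] = 0.002336 × 0.33 = 0.000771
P(Port system down) [AND] = 0.29 × 0.11 × 0.24 = 0.007656
P(Followup chain unavailable) [OR] = 1 − (1−0.43) × (1−0.05) × (1−0.44) = 0.696760
P(Rudder loop fails) [OR] = 1 − (1−0.696760) × (1−0.27) = 0.778635
P(Ship steering unresponsive) [OR] = 1 − (1−0.000771) × (1−0.007656) × (1−0.778635) = 0.780499
Rounded to 4 decimal places: P(Ship steering unresponsive) ≈ 0.7805.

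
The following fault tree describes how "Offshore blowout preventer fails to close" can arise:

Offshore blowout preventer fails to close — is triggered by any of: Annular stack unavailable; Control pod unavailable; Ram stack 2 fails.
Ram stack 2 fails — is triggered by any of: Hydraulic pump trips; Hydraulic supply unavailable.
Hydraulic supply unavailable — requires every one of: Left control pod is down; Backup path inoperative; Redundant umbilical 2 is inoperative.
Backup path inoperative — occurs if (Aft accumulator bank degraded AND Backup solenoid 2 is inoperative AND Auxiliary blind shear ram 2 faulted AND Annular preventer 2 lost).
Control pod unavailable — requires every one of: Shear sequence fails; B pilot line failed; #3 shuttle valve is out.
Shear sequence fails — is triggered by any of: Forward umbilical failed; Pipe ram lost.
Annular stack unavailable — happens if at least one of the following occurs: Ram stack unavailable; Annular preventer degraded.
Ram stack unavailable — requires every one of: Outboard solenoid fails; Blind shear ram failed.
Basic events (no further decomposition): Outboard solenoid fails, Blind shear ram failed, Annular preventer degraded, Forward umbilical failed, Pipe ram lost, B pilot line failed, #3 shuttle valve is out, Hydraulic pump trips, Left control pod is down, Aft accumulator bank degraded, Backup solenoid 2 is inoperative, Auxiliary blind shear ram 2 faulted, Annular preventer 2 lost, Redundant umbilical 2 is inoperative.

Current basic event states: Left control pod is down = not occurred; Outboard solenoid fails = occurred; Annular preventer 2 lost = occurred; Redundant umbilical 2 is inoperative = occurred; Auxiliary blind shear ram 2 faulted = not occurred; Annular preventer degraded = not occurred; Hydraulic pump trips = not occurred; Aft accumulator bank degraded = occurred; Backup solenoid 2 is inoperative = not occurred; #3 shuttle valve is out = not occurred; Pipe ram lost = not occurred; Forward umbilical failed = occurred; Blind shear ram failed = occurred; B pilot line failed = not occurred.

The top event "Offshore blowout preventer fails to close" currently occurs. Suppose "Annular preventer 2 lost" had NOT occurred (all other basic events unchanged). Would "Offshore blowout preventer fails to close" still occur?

Counterfactual: set "Annular preventer 2 lost" to not occurred.
Ram stack unavailable [AND]: Outboard solenoid fails=occurs, Blind shear ram failed=occurs → all inputs occur → occurs.
Annular stack unavailable [OR]: Ram stack unavailable=occurs, Annular preventer degraded=not → at least one input occurs → occurs.
Shear sequence fails [OR]: Forward umbilical failed=occurs, Pipe ram lost=not → at least one input occurs → occurs.
Control pod unavailable [AND]: Shear sequence fails=occurs, B pilot line failed=not, #3 shuttle valve is out=not → not all inputs occur → does not occur.
Backup path inoperative [AND]: Aft accumulator bank degraded=occurs, Backup solenoid 2 is inoperative=not, Auxiliary blind shear ram 2 faulted=not, Annular preventer 2 lost=not → not all inputs occur → does not occur.
Hydraulic supply unavailable [AND]: Left control pod is down=not, Backup path inoperative=not, Redundant umbilical 2 is inoperative=occurs → not all inputs occur → does not occur.
Ram stack 2 fails [OR]: Hydraulic pump trips=not, Hydraulic supply unavailable=not → no input occurs → does not occur.
Offshore blowout preventer fails to close [OR]: Annular stack unavailable=occurs, Control pod unavailable=not, Ram stack 2 fails=not → at least one input occurs → occurs.

Yes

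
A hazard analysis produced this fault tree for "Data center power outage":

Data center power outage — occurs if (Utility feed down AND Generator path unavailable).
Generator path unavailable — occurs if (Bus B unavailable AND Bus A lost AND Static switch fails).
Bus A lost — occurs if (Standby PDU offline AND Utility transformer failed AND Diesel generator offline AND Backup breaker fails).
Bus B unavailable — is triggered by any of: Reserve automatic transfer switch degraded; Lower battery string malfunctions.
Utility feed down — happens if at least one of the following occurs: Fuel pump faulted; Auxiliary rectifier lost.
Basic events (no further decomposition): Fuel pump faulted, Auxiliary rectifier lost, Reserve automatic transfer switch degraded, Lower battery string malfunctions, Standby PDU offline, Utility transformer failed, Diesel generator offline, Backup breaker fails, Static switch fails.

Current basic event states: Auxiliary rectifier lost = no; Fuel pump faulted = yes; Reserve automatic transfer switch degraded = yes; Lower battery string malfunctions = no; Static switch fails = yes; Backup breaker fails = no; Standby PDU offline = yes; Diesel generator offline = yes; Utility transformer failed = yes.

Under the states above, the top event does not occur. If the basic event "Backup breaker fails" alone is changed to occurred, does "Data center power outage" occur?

Counterfactual: set "Backup breaker fails" to occurred.
Utility feed down [OR]: Fuel pump faulted=occurs, Auxiliary rectifier lost=not → at least one input occurs → occurs.
Bus B unavailable [OR]: Reserve automatic transfer switch degraded=occurs, Lower battery string malfunctions=not → at least one input occurs → occurs.
Bus A lost [AND]: Standby PDU offline=occurs, Utility transformer failed=occurs, Diesel generator offline=occurs, Backup breaker fails=occurs → all inputs occur → occurs.
Generator path unavailable [AND]: Bus B unavailable=occurs, Bus A lost=occurs, Static switch fails=occurs → all inputs occur → occurs.
Data center power outage [AND]: Utility feed down=occurs, Generator path unavailable=occurs → all inputs occur → occurs.

Yes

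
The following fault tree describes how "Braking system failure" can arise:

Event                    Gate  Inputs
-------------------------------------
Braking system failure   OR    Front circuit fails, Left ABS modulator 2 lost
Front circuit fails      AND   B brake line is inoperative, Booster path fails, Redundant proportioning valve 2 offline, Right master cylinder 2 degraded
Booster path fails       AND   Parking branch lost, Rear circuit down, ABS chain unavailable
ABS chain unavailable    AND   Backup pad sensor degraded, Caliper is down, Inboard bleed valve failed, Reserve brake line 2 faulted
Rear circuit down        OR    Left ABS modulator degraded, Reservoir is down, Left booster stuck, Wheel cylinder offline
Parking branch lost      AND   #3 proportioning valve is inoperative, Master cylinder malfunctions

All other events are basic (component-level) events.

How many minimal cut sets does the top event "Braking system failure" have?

5

Parking branch lost [AND]: one cut set from each child combined → 1 × 1 = 1 cut set(s).
Rear circuit down [OR]: union of children's cut sets → 4 cut set(s).
ABS chain unavailable [AND]: one cut set from each child combined → 1 × 1 × 1 × 1 = 1 cut set(s).
Booster path fails [AND]: one cut set from each child combined → 1 × 4 × 1 = 4 cut set(s).
Front circuit fails [AND]: one cut set from each child combined → 1 × 4 × 1 × 1 = 4 cut set(s).
Braking system failure [OR]: union of children's cut sets → 5 cut set(s).
Minimal cut sets: {#3 proportioning valve is inoperative, B brake line is inoperative, Backup pad sensor degraded, Caliper is down, Inboard bleed valve failed, Left ABS modulator degraded, Master cylinder malfunctions, Redundant proportioning valve 2 offline, Reserve brake line 2 faulted, Right master cylinder 2 degraded}; {#3 proportioning valve is inoperative, B brake line is inoperative, Backup pad sensor degraded, Caliper is down, Inboard bleed valve failed, Master cylinder malfunctions, Redundant proportioning valve 2 offline, Reserve brake line 2 faulted, Reservoir is down, Right master cylinder 2 degraded}; {#3 proportioning valve is inoperative, B brake line is inoperative, Backup pad sensor degraded, Caliper is down, Inboard bleed valve failed, Left booster stuck, Master cylinder malfunctions, Redundant proportioning valve 2 offline, Reserve brake line 2 faulted, Right master cylinder 2 degraded}; {#3 proportioning valve is inoperative, B brake line is inoperative, Backup pad sensor degraded, Caliper is down, Inboard bleed valve failed, Master cylinder malfunctions, Redundant proportioning valve 2 offline, Reserve brake line 2 faulted, Right master cylinder 2 degraded, Wheel cylinder offline}; {Left ABS modulator 2 lost}.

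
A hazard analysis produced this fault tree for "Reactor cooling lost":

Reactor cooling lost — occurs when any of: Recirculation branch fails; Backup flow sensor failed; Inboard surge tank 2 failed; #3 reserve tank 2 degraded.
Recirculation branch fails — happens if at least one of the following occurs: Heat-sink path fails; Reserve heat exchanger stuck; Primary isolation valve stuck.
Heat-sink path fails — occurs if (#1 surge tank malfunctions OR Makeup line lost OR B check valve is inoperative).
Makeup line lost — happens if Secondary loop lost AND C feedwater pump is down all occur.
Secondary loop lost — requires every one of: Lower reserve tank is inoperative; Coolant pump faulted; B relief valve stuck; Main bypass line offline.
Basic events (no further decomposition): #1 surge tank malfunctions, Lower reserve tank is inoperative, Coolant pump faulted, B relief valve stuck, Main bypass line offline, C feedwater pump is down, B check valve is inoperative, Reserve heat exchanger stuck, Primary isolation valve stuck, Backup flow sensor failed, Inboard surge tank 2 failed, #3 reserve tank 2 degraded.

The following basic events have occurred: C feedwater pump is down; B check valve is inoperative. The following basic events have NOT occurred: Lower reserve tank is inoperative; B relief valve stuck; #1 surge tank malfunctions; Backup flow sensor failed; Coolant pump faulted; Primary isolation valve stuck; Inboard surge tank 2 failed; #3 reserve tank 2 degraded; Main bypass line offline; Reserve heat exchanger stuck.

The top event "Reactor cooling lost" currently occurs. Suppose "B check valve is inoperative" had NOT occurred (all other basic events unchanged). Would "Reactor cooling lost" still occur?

No

Counterfactual: set "B check valve is inoperative" to not occurred.
Secondary loop lost [AND]: Lower reserve tank is inoperative=not, Coolant pump faulted=not, B relief valve stuck=not, Main bypass line offline=not → not all inputs occur → does not occur.
Makeup line lost [AND]: Secondary loop lost=not, C feedwater pump is down=occurs → not all inputs occur → does not occur.
Heat-sink path fails [OR]: #1 surge tank malfunctions=not, Makeup line lost=not, B check valve is inoperative=not → no input occurs → does not occur.
Recirculation branch fails [OR]: Heat-sink path fails=not, Reserve heat exchanger stuck=not, Primary isolation valve stuck=not → no input occurs → does not occur.
Reactor cooling lost [OR]: Recirculation branch fails=not, Backup flow sensor failed=not, Inboard surge tank 2 failed=not, #3 reserve tank 2 degraded=not → no input occurs → does not occur.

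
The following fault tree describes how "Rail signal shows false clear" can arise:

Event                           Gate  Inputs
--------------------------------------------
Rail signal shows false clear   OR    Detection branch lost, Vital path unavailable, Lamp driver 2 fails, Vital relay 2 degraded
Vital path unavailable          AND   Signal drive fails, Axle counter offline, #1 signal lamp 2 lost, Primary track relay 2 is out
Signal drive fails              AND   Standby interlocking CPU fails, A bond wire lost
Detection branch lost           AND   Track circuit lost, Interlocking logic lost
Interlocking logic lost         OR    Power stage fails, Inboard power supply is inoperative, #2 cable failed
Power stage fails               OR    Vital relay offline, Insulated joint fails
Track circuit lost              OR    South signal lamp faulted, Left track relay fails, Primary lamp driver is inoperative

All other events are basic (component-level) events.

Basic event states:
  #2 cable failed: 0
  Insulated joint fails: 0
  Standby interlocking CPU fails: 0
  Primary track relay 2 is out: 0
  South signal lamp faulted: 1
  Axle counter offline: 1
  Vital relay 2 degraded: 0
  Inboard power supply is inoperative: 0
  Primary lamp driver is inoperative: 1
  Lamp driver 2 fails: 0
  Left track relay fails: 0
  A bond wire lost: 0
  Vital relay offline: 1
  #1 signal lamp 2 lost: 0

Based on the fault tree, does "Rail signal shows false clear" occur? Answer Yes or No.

Yes

Track circuit lost [OR]: South signal lamp faulted=occurs, Left track relay fails=not, Primary lamp driver is inoperative=occurs → at least one input occurs → occurs.
Power stage fails [OR]: Vital relay offline=occurs, Insulated joint fails=not → at least one input occurs → occurs.
Interlocking logic lost [OR]: Power stage fails=occurs, Inboard power supply is inoperative=not, #2 cable failed=not → at least one input occurs → occurs.
Detection branch lost [AND]: Track circuit lost=occurs, Interlocking logic lost=occurs → all inputs occur → occurs.
Signal drive fails [AND]: Standby interlocking CPU fails=not, A bond wire lost=not → not all inputs occur → does not occur.
Vital path unavailable [AND]: Signal drive fails=not, Axle counter offline=occurs, #1 signal lamp 2 lost=not, Primary track relay 2 is out=not → not all inputs occur → does not occur.
Rail signal shows false clear [OR]: Detection branch lost=occurs, Vital path unavailable=not, Lamp driver 2 fails=not, Vital relay 2 degraded=not → at least one input occurs → occurs.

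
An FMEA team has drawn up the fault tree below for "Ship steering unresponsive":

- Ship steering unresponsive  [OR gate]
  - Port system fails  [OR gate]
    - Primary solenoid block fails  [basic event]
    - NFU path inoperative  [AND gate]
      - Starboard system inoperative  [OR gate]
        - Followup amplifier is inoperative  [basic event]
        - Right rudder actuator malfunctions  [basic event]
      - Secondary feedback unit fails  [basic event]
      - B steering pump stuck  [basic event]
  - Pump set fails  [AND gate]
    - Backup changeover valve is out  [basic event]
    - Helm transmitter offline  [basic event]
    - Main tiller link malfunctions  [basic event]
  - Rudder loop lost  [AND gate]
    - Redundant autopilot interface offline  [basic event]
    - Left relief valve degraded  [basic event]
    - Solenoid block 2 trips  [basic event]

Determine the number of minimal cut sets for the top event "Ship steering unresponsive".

5

Starboard system inoperative [OR]: union of children's cut sets → 2 cut set(s).
NFU path inoperative [AND]: one cut set from each child combined → 2 × 1 × 1 = 2 cut set(s).
Port system fails [OR]: union of children's cut sets → 3 cut set(s).
Pump set fails [AND]: one cut set from each child combined → 1 × 1 × 1 = 1 cut set(s).
Rudder loop lost [AND]: one cut set from each child combined → 1 × 1 × 1 = 1 cut set(s).
Ship steering unresponsive [OR]: union of children's cut sets → 5 cut set(s).
Minimal cut sets: {Primary solenoid block fails}; {B steering pump stuck, Followup amplifier is inoperative, Secondary feedback unit fails}; {B steering pump stuck, Right rudder actuator malfunctions, Secondary feedback unit fails}; {Backup changeover valve is out, Helm transmitter offline, Main tiller link malfunctions}; {Left relief valve degraded, Redundant autopilot interface offline, Solenoid block 2 trips}.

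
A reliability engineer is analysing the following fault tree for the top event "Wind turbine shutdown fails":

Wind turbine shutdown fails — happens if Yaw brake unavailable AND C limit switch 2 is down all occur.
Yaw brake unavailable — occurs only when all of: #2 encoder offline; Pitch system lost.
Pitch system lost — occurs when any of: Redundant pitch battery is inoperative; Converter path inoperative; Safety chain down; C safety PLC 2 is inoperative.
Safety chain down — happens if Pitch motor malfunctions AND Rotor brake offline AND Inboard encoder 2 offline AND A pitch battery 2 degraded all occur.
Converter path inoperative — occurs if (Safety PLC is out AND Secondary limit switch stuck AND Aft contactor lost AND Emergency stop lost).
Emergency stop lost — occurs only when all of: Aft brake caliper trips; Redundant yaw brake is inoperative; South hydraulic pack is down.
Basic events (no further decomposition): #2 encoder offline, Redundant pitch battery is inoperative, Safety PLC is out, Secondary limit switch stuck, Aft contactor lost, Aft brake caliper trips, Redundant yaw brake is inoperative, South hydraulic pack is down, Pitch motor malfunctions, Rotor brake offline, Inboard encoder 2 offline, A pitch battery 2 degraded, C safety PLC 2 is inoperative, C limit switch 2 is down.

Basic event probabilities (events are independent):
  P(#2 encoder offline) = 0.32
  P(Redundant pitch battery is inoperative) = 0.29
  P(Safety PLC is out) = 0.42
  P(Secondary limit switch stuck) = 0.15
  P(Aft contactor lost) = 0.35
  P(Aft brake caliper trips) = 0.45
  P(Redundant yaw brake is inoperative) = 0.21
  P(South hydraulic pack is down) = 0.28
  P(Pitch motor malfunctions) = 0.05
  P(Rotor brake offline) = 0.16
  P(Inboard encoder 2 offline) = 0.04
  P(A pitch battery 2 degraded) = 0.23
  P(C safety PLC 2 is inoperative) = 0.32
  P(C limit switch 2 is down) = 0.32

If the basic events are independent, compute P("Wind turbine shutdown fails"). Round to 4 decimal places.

0.0530

P(Emergency stop lost) [AND] = 0.45 × 0.21 × 0.28 = 0.026460
P(Converter path inoperative) [AND] = 0.42 × 0.15 × 0.35 × 0.026460 = 0.000583
P(Safety chain down) [AND] = 0.05 × 0.16 × 0.04 × 0.23 = 0.000074
P(Pitch system lost) [OR] = 1 − (1−0.29) × (1−0.000583) × (1−0.000074) × (1−0.32) = 0.517517
P(Yaw brake unavailable) [AND] = 0.32 × 0.517517 = 0.165605
P(Wind turbine shutdown fails) [AND] = 0.165605 × 0.32 = 0.052994
Rounded to 4 decimal places: P(Wind turbine shutdown fails) ≈ 0.0530.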